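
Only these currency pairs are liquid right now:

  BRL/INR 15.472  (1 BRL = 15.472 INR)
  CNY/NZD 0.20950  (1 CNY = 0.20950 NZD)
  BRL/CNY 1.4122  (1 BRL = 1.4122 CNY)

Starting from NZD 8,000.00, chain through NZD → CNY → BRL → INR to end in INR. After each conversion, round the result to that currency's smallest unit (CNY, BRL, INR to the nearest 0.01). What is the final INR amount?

NZD 8,000.00 ÷ 0.20950 = CNY 38,186.16
CNY 38,186.16 ÷ 1.4122 = BRL 27,040.19
BRL 27,040.19 × 15.472 = INR 418,365.82

INR 418,365.82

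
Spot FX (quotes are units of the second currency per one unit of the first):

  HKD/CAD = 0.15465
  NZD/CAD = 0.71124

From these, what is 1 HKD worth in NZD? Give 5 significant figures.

HKD/NZD = 0.21744

1 HKD × 0.15465 = 0.15465 CAD
0.15465 CAD ÷ 0.71124 = 0.217437 NZD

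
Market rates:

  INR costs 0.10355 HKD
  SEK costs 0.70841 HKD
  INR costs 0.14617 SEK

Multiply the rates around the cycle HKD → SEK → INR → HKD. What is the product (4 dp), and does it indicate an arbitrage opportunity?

1.0000 (no arbitrage)

Around HKD → SEK → INR → HKD: 1 ÷ 0.70841 ÷ 0.14617 × 0.10355 = 1.000017
Product ≈ 1 (deviation 0.002%, within rounding noise).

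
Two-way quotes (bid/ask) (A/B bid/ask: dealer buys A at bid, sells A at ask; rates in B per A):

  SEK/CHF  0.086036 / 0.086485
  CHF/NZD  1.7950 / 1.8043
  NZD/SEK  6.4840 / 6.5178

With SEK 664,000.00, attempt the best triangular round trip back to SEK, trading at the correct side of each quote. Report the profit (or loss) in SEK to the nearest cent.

Best loop SEK → CHF → NZD → SEK:
SEK 664,000.00 × 0.086036 (sell SEK at bid) = CHF 57,127.90
CHF 57,127.90 × 1.7950 (sell CHF at bid) = NZD 102,544.59
NZD 102,544.59 × 6.4840 (sell NZD at bid) = SEK 664,899.11

Net profit: SEK 899.11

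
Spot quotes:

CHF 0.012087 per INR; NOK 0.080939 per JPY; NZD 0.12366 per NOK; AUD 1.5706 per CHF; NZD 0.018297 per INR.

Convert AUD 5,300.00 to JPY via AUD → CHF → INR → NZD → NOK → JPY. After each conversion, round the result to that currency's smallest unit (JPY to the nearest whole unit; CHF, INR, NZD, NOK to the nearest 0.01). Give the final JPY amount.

JPY 510,370

AUD 5,300.00 ÷ 1.5706 = CHF 3,374.51
CHF 3,374.51 ÷ 0.012087 = INR 279,185.07
INR 279,185.07 × 0.018297 = NZD 5,108.25
NZD 5,108.25 ÷ 0.12366 = NOK 41,308.83
NOK 41,308.83 ÷ 0.080939 = JPY 510,370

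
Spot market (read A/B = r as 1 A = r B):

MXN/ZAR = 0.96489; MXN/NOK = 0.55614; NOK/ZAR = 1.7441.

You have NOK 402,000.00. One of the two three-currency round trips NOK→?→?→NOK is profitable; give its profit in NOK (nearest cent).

Profit: NOK 2,113.88

Profitable loop is NOK → ZAR → MXN → NOK:
NOK 402,000.00 × 1.7441 = ZAR 701,128.20
ZAR 701,128.20 ÷ 0.96489 = MXN 726,640.55
MXN 726,640.55 × 0.55614 = NOK 404,113.88
Profit = NOK 404,113.88 − NOK 402,000.00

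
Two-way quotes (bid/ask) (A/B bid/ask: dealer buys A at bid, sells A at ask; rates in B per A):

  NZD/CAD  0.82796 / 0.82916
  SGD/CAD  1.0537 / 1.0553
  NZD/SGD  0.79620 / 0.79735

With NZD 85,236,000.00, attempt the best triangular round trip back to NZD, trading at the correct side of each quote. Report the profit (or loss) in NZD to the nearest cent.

Best loop NZD → SGD → CAD → NZD:
NZD 85,236,000.00 × 0.79620 (sell NZD at bid) = SGD 67,864,903.20
SGD 67,864,903.20 × 1.0537 (sell SGD at bid) = CAD 71,509,248.50
CAD 71,509,248.50 ÷ 0.82916 (buy NZD at ask) = NZD 86,243,003.16

Net profit: NZD 1,007,003.16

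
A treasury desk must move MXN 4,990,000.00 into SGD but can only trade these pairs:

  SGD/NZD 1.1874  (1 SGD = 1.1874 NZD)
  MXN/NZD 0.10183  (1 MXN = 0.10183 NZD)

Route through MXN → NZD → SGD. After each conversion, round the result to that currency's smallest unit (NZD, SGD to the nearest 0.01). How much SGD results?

MXN 4,990,000.00 × 0.10183 = NZD 508,131.70
NZD 508,131.70 ÷ 1.1874 = SGD 427,936.42

SGD 427,936.42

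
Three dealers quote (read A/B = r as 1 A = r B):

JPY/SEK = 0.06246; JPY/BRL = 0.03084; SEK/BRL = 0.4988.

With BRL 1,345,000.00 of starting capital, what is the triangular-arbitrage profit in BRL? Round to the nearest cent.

Profitable loop is BRL → JPY → SEK → BRL:
BRL 1,345,000.00 ÷ 0.03084 = JPY 43,612,192
JPY 43,612,192 × 0.06246 = SEK 2,724,017.51
SEK 2,724,017.51 × 0.4988 = BRL 1,358,739.93
Profit = BRL 1,358,739.93 − BRL 1,345,000.00

Profit: BRL 13,739.93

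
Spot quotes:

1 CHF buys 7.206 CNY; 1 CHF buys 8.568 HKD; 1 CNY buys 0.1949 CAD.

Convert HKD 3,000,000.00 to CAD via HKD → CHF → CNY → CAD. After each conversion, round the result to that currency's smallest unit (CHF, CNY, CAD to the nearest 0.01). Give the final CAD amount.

CAD 491,754.00

HKD 3,000,000.00 ÷ 8.568 = CHF 350,140.06
CHF 350,140.06 × 7.206 = CNY 2,523,109.27
CNY 2,523,109.27 × 0.1949 = CAD 491,754.00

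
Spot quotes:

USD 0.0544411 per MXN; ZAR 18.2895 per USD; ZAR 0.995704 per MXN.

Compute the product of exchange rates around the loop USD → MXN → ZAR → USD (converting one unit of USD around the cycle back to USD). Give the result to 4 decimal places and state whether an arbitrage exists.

1.0000 (no arbitrage)

Around USD → MXN → ZAR → USD: 1 ÷ 0.0544411 × 0.995704 ÷ 18.2895 = 1.000004
Product ≈ 1 (deviation 0.000%, within rounding noise).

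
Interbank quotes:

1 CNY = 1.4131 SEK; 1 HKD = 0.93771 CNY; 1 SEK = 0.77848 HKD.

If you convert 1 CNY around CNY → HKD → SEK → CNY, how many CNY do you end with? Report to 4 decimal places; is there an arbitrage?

Around CNY → HKD → SEK → CNY: 1 ÷ 0.93771 ÷ 0.77848 ÷ 1.4131 = 0.969418
Product < 1; profitable direction is CNY → SEK → HKD → CNY.

0.9694 (arbitrage exists)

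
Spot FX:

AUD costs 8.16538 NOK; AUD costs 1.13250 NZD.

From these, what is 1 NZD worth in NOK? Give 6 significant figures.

NZD/NOK = 7.21005

1 NZD ÷ 1.13250 = 0.883002 AUD
0.883002 AUD × 8.16538 = 7.21005 NOK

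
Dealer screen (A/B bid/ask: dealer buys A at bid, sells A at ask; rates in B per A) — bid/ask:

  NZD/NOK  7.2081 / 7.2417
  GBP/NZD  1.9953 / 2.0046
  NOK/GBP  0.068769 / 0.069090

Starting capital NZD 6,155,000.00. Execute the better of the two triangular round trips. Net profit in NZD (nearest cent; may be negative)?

Best loop NZD → GBP → NOK → NZD:
NZD 6,155,000.00 ÷ 2.0046 (buy GBP at ask) = GBP 3,070,437.99
GBP 3,070,437.99 ÷ 0.069090 (buy NOK at ask) = NOK 44,441,134.64
NOK 44,441,134.64 ÷ 7.2417 (buy NZD at ask) = NZD 6,136,837.30

Net result: NZD -18,162.70 (no profitable arbitrage after spreads)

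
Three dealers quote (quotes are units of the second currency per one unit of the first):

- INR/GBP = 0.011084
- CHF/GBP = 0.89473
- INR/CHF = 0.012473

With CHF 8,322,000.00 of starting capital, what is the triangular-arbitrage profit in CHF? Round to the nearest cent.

Profitable loop is CHF → GBP → INR → CHF:
CHF 8,322,000.00 × 0.89473 = GBP 7,445,943.06
GBP 7,445,943.06 ÷ 0.011084 = INR 671,774,003.97
INR 671,774,003.97 × 0.012473 = CHF 8,379,037.15
Profit = CHF 8,379,037.15 − CHF 8,322,000.00

Profit: CHF 57,037.15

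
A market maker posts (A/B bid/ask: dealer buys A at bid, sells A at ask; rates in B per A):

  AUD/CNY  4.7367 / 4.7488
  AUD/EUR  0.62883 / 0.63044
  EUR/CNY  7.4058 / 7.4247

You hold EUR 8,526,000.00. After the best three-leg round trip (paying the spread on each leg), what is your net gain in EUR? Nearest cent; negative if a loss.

Best loop EUR → AUD → CNY → EUR:
EUR 8,526,000.00 ÷ 0.63044 (buy AUD at ask) = AUD 13,523,888.08
AUD 13,523,888.08 × 4.7367 (sell AUD at bid) = CNY 64,058,600.66
CNY 64,058,600.66 ÷ 7.4247 (buy EUR at ask) = EUR 8,627,769.56

Net profit: EUR 101,769.56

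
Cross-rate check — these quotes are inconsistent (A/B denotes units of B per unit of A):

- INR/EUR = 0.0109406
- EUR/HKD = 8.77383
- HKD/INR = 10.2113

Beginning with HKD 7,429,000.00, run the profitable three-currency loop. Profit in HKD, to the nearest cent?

Profit: HKD 150,123.21

Profitable loop is HKD → EUR → INR → HKD:
HKD 7,429,000.00 ÷ 8.77383 = EUR 846,722.58
EUR 846,722.58 ÷ 0.0109406 = INR 77,392,700.85
INR 77,392,700.85 ÷ 10.2113 = HKD 7,579,123.21
Profit = HKD 7,579,123.21 − HKD 7,429,000.00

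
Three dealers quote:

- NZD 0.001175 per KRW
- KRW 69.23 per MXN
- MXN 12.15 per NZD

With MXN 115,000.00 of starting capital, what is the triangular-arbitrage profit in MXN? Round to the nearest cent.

Profitable loop is MXN → NZD → KRW → MXN:
MXN 115,000.00 ÷ 12.15 = NZD 9,465.02
NZD 9,465.02 ÷ 0.001175 = KRW 8,055,337
KRW 8,055,337 ÷ 69.23 = MXN 116,356.16
Profit = MXN 116,356.16 − MXN 115,000.00

Profit: MXN 1,356.16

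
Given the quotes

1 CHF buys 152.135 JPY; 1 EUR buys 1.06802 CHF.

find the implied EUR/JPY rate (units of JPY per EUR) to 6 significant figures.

EUR/JPY = 162.483

1 EUR × 1.06802 = 1.06802 CHF
1.06802 CHF × 152.135 = 162.483 JPY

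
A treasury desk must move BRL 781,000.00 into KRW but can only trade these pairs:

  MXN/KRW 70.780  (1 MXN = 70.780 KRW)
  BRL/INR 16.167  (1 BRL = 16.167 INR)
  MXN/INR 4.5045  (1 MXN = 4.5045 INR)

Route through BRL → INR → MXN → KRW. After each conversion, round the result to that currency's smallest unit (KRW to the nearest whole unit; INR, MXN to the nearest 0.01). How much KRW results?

KRW 198,401,266

BRL 781,000.00 × 16.167 = INR 12,626,427.00
INR 12,626,427.00 ÷ 4.5045 = MXN 2,803,069.60
MXN 2,803,069.60 × 70.780 = KRW 198,401,266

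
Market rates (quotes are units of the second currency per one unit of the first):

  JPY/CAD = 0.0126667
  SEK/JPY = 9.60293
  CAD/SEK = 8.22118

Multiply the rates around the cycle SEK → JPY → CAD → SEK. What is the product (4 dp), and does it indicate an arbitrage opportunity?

Around SEK → JPY → CAD → SEK: 1 × 9.60293 × 0.0126667 × 8.22118 = 1.000003
Product ≈ 1 (deviation 0.000%, within rounding noise).

1.0000 (no arbitrage)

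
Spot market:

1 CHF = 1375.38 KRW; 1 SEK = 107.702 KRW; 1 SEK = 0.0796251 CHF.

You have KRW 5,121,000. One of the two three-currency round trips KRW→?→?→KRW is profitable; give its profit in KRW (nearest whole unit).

Profitable loop is KRW → SEK → CHF → KRW:
KRW 5,121,000 ÷ 107.702 = SEK 47,547.86
SEK 47,547.86 × 0.0796251 = CHF 3,786.00
CHF 3,786.00 × 1375.38 = KRW 5,207,193
Profit = KRW 5,207,193 − KRW 5,121,000

Profit: KRW 86,193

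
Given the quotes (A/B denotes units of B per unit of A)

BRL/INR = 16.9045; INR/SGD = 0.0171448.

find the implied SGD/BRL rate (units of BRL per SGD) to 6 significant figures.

SGD/BRL = 3.45037

1 SGD ÷ 0.0171448 = 58.3267 INR
58.3267 INR ÷ 16.9045 = 3.45037 BRL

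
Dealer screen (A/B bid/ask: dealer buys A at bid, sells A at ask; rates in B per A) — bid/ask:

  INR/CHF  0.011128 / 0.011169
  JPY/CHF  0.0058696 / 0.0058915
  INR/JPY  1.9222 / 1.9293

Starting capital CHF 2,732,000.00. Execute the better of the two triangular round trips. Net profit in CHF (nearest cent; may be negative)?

Best loop CHF → INR → JPY → CHF:
CHF 2,732,000.00 ÷ 0.011169 (buy INR at ask) = INR 244,605,604.80
INR 244,605,604.80 × 1.9222 (sell INR at bid) = JPY 470,180,894
JPY 470,180,894 × 0.0058696 (sell JPY at bid) = CHF 2,759,773.77

Net profit: CHF 27,773.77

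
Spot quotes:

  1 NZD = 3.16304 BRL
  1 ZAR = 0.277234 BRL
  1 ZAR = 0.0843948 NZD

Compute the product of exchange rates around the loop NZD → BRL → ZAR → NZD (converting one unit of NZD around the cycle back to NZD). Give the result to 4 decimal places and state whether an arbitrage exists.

Around NZD → BRL → ZAR → NZD: 1 × 3.16304 ÷ 0.277234 × 0.0843948 = 0.962884
Product < 1; profitable direction is NZD → ZAR → BRL → NZD.

0.9629 (arbitrage exists)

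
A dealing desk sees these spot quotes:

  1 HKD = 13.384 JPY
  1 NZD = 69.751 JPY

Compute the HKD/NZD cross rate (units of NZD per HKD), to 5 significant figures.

1 HKD × 13.384 = 13.384 JPY
13.384 JPY ÷ 69.751 = 0.191883 NZD

HKD/NZD = 0.19188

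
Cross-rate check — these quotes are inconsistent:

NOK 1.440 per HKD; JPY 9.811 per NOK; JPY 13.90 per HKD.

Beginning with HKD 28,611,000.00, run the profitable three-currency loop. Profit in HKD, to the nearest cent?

Profitable loop is HKD → NOK → JPY → HKD:
HKD 28,611,000.00 × 1.440 = NOK 41,199,840.00
NOK 41,199,840.00 × 9.811 = JPY 404,211,630
JPY 404,211,630 ÷ 13.90 = HKD 29,079,973.40
Profit = HKD 29,079,973.40 − HKD 28,611,000.00

Profit: HKD 468,973.40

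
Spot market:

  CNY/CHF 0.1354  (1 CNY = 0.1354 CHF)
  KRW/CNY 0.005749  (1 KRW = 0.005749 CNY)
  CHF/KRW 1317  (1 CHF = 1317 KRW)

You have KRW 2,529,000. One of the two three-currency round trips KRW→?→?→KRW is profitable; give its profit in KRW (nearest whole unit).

Profitable loop is KRW → CNY → CHF → KRW:
KRW 2,529,000 × 0.005749 = CNY 14,539.22
CNY 14,539.22 × 0.1354 = CHF 1,968.61
CHF 1,968.61 × 1317 = KRW 2,592,660
Profit = KRW 2,592,660 − KRW 2,529,000

Profit: KRW 63,660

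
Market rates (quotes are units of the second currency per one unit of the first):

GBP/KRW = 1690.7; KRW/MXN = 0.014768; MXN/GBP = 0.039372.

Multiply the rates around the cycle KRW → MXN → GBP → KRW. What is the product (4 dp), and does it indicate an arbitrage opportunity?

0.9831 (arbitrage exists)

Around KRW → MXN → GBP → KRW: 1 × 0.014768 × 0.039372 × 1690.7 = 0.983050
Product < 1; profitable direction is KRW → GBP → MXN → KRW.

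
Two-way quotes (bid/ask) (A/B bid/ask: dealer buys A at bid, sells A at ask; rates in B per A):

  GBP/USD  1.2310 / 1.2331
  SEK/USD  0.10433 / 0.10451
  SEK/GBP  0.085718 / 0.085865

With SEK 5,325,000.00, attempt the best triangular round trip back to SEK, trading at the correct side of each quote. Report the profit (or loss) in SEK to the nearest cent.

Net profit: SEK 51,403.40

Best loop SEK → GBP → USD → SEK:
SEK 5,325,000.00 × 0.085718 (sell SEK at bid) = GBP 456,448.35
GBP 456,448.35 × 1.2310 (sell GBP at bid) = USD 561,887.92
USD 561,887.92 ÷ 0.10451 (buy SEK at ask) = SEK 5,376,403.40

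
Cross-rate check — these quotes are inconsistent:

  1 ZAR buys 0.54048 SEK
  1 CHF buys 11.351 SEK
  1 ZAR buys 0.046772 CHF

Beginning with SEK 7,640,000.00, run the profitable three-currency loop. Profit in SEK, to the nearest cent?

Profitable loop is SEK → CHF → ZAR → SEK:
SEK 7,640,000.00 ÷ 11.351 = CHF 673,068.45
CHF 673,068.45 ÷ 0.046772 = ZAR 14,390,414.18
ZAR 14,390,414.18 × 0.54048 = SEK 7,777,731.06
Profit = SEK 7,777,731.06 − SEK 7,640,000.00

Profit: SEK 137,731.06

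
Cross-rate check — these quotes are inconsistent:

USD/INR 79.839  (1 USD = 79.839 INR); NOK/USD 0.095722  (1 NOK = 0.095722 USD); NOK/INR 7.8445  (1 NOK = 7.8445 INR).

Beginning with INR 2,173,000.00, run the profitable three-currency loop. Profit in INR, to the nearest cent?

Profit: INR 57,479.01

Profitable loop is INR → USD → NOK → INR:
INR 2,173,000.00 ÷ 79.839 = USD 27,217.27
USD 27,217.27 ÷ 0.095722 = NOK 284,336.67
NOK 284,336.67 × 7.8445 = INR 2,230,479.01
Profit = INR 2,230,479.01 − INR 2,173,000.00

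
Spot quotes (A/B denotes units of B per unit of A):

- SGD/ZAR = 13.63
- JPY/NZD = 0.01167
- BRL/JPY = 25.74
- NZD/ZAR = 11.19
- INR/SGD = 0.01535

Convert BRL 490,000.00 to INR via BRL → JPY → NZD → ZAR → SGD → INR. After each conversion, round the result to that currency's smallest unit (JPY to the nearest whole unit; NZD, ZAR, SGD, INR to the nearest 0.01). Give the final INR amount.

INR 7,872,294.46

BRL 490,000.00 × 25.74 = JPY 12,612,600
JPY 12,612,600 × 0.01167 = NZD 147,189.04
NZD 147,189.04 × 11.19 = ZAR 1,647,045.36
ZAR 1,647,045.36 ÷ 13.63 = SGD 120,839.72
SGD 120,839.72 ÷ 0.01535 = INR 7,872,294.46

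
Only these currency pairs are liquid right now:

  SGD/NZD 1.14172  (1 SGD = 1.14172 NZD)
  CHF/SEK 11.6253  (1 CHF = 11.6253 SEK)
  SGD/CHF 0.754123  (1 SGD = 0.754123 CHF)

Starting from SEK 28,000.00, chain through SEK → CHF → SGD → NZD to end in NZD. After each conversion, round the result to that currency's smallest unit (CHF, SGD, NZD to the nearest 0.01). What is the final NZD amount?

NZD 3,646.46

SEK 28,000.00 ÷ 11.6253 = CHF 2,408.54
CHF 2,408.54 ÷ 0.754123 = SGD 3,193.83
SGD 3,193.83 × 1.14172 = NZD 3,646.46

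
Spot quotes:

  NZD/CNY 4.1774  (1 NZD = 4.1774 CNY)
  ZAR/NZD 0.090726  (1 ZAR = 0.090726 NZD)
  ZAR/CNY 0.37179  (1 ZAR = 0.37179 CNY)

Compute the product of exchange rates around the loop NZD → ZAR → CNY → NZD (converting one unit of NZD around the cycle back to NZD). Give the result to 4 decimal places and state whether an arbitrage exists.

0.9810 (arbitrage exists)

Around NZD → ZAR → CNY → NZD: 1 ÷ 0.090726 × 0.37179 ÷ 4.1774 = 0.980979
Product < 1; profitable direction is NZD → CNY → ZAR → NZD.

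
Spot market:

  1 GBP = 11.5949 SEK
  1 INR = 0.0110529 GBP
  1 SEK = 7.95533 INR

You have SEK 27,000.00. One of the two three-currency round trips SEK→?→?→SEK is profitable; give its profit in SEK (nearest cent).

Profit: SEK 527.40

Profitable loop is SEK → INR → GBP → SEK:
SEK 27,000.00 × 7.95533 = INR 214,793.91
INR 214,793.91 × 0.0110529 = GBP 2,374.10
GBP 2,374.10 × 11.5949 = SEK 27,527.40
Profit = SEK 27,527.40 − SEK 27,000.00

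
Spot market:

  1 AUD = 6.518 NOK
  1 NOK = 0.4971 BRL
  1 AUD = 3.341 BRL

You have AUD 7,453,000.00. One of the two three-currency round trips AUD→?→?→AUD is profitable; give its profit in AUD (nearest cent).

Profitable loop is AUD → BRL → NOK → AUD:
AUD 7,453,000.00 × 3.341 = BRL 24,900,473.00
BRL 24,900,473.00 ÷ 0.4971 = NOK 50,091,476.56
NOK 50,091,476.56 ÷ 6.518 = AUD 7,685,099.20
Profit = AUD 7,685,099.20 − AUD 7,453,000.00

Profit: AUD 232,099.20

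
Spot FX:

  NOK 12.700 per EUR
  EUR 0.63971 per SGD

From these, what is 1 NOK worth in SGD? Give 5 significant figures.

1 NOK ÷ 12.700 = 0.0787402 EUR
0.0787402 EUR ÷ 0.63971 = 0.123087 SGD

NOK/SGD = 0.12309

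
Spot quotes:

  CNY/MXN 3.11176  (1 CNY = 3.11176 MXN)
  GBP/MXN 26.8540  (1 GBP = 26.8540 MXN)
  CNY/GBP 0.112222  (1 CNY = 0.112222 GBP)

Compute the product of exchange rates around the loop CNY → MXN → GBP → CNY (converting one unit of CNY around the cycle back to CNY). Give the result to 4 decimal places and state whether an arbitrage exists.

1.0326 (arbitrage exists)

Around CNY → MXN → GBP → CNY: 1 × 3.11176 ÷ 26.8540 ÷ 0.112222 = 1.032569
Product > 1; profitable direction is CNY → MXN → GBP → CNY.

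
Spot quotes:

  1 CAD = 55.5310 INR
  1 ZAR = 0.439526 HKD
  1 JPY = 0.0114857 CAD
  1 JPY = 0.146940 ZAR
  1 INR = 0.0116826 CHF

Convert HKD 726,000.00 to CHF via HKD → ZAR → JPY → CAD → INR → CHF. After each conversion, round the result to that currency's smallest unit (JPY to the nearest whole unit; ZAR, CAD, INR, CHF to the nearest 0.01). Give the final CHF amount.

HKD 726,000.00 ÷ 0.439526 = ZAR 1,651,779.42
ZAR 1,651,779.42 ÷ 0.146940 = JPY 11,241,183
JPY 11,241,183 × 0.0114857 = CAD 129,112.86
CAD 129,112.86 × 55.5310 = INR 7,169,766.23
INR 7,169,766.23 × 0.0116826 = CHF 83,761.51

CHF 83,761.51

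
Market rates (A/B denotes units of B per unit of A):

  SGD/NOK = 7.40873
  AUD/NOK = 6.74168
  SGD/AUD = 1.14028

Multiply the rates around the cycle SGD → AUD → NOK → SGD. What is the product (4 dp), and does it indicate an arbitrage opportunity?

Around SGD → AUD → NOK → SGD: 1 × 1.14028 × 6.74168 ÷ 7.40873 = 1.037614
Product > 1; profitable direction is SGD → AUD → NOK → SGD.

1.0376 (arbitrage exists)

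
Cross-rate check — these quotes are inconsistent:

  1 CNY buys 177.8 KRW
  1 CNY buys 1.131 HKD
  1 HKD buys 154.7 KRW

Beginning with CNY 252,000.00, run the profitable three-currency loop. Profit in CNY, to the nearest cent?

Profitable loop is CNY → KRW → HKD → CNY:
CNY 252,000.00 × 177.8 = KRW 44,805,600
KRW 44,805,600 ÷ 154.7 = HKD 289,628.96
HKD 289,628.96 ÷ 1.131 = CNY 256,082.19
Profit = CNY 256,082.19 − CNY 252,000.00

Profit: CNY 4,082.19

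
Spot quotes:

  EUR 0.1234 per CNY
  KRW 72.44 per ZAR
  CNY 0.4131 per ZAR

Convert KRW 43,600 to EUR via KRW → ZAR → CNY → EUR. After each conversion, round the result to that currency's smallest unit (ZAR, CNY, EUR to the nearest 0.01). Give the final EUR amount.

KRW 43,600 ÷ 72.44 = ZAR 601.88
ZAR 601.88 × 0.4131 = CNY 248.64
CNY 248.64 × 0.1234 = EUR 30.68

EUR 30.68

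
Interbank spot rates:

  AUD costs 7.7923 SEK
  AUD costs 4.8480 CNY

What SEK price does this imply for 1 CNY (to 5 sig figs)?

1 CNY ÷ 4.8480 = 0.206271 AUD
0.206271 AUD × 7.7923 = 1.60732 SEK

CNY/SEK = 1.6073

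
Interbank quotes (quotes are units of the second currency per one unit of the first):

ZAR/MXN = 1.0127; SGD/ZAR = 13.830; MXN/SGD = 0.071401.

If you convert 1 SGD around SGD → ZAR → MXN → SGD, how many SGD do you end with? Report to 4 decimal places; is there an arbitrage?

1.0000 (no arbitrage)

Around SGD → ZAR → MXN → SGD: 1 × 13.830 × 1.0127 × 0.071401 = 1.000017
Product ≈ 1 (deviation 0.002%, within rounding noise).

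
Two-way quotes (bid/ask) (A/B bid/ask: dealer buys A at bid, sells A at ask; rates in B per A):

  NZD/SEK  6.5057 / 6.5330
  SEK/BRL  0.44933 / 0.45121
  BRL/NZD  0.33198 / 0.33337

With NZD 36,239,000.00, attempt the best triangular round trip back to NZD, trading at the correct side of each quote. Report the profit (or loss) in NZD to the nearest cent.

Best loop NZD → BRL → SEK → NZD:
NZD 36,239,000.00 ÷ 0.33337 (buy BRL at ask) = BRL 108,705,042.45
BRL 108,705,042.45 ÷ 0.45121 (buy SEK at ask) = SEK 240,918,956.68
SEK 240,918,956.68 ÷ 6.5330 (buy NZD at ask) = NZD 36,877,232.00

Net profit: NZD 638,232.00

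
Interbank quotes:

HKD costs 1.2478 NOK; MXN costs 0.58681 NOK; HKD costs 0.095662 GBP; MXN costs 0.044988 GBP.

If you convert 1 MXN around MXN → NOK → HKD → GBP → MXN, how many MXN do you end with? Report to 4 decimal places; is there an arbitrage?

1.0000 (no arbitrage)

Around MXN → NOK → HKD → GBP → MXN: 1 × 0.58681 ÷ 1.2478 × 0.095662 ÷ 0.044988 = 0.999989
Product ≈ 1 (deviation 0.001%, within rounding noise).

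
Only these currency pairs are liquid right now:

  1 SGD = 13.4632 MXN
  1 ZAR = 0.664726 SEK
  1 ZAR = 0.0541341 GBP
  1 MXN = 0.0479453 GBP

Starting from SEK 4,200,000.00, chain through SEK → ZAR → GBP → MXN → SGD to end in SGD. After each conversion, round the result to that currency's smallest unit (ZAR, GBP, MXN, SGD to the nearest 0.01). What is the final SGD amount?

SGD 529,886.93

SEK 4,200,000.00 ÷ 0.664726 = ZAR 6,318,392.84
ZAR 6,318,392.84 × 0.0541341 = GBP 342,040.51
GBP 342,040.51 ÷ 0.0479453 = MXN 7,133,973.72
MXN 7,133,973.72 ÷ 13.4632 = SGD 529,886.93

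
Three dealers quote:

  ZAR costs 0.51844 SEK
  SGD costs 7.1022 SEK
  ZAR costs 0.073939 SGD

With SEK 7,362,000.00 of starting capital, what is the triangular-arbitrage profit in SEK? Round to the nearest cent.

Profit: SEK 94,993.80

Profitable loop is SEK → ZAR → SGD → SEK:
SEK 7,362,000.00 ÷ 0.51844 = ZAR 14,200,293.19
ZAR 14,200,293.19 × 0.073939 = SGD 1,049,955.48
SGD 1,049,955.48 × 7.1022 = SEK 7,456,993.80
Profit = SEK 7,456,993.80 − SEK 7,362,000.00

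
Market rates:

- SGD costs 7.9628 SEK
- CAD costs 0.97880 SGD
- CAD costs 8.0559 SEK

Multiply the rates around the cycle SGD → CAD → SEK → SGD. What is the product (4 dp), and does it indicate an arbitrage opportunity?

Around SGD → CAD → SEK → SGD: 1 ÷ 0.97880 × 8.0559 ÷ 7.9628 = 1.033604
Product > 1; profitable direction is SGD → CAD → SEK → SGD.

1.0336 (arbitrage exists)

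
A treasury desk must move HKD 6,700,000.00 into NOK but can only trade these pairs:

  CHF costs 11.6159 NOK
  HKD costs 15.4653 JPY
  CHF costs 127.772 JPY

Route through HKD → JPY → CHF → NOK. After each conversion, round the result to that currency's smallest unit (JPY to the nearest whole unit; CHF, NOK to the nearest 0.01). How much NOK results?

HKD 6,700,000.00 × 15.4653 = JPY 103,617,510
JPY 103,617,510 ÷ 127.772 = CHF 810,956.31
CHF 810,956.31 × 11.6159 = NOK 9,419,987.40

NOK 9,419,987.40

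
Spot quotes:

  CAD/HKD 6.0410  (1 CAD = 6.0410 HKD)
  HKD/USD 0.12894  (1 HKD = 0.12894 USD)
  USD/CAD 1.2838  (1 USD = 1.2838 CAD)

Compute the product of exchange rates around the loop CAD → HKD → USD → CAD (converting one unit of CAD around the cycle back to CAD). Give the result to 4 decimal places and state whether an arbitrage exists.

1.0000 (no arbitrage)

Around CAD → HKD → USD → CAD: 1 × 6.0410 × 0.12894 × 1.2838 = 0.999986
Product ≈ 1 (deviation 0.001%, within rounding noise).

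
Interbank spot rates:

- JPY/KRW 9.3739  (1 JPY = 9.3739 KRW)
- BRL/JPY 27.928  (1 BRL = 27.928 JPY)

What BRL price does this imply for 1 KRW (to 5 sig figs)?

KRW/BRL = 0.0038198

1 KRW ÷ 9.3739 = 0.106679 JPY
0.106679 JPY ÷ 27.928 = 0.00381979 BRL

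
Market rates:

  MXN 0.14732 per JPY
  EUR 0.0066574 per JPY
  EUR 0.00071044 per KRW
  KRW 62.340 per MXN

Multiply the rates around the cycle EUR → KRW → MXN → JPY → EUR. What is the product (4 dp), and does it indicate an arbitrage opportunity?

Around EUR → KRW → MXN → JPY → EUR: 1 ÷ 0.00071044 ÷ 62.340 ÷ 0.14732 × 0.0066574 = 1.020349
Product > 1; profitable direction is EUR → KRW → MXN → JPY → EUR.

1.0203 (arbitrage exists)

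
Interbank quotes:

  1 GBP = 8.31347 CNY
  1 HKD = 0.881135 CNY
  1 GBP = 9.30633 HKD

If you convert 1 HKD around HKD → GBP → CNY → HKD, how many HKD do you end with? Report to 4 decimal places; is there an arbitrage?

1.0138 (arbitrage exists)

Around HKD → GBP → CNY → HKD: 1 ÷ 9.30633 × 8.31347 ÷ 0.881135 = 1.013821
Product > 1; profitable direction is HKD → GBP → CNY → HKD.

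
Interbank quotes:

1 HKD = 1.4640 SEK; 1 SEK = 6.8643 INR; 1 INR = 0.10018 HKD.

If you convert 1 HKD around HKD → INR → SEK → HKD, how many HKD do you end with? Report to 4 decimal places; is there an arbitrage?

Around HKD → INR → SEK → HKD: 1 ÷ 0.10018 ÷ 6.8643 ÷ 1.4640 = 0.993303
Product < 1; profitable direction is HKD → SEK → INR → HKD.

0.9933 (arbitrage exists)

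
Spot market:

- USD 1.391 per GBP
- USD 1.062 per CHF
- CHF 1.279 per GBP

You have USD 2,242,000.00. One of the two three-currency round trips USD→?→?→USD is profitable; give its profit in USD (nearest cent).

Profitable loop is USD → CHF → GBP → USD:
USD 2,242,000.00 ÷ 1.062 = CHF 2,111,111.11
CHF 2,111,111.11 ÷ 1.279 = GBP 1,650,595.08
GBP 1,650,595.08 × 1.391 = USD 2,295,977.76
Profit = USD 2,295,977.76 − USD 2,242,000.00

Profit: USD 53,977.76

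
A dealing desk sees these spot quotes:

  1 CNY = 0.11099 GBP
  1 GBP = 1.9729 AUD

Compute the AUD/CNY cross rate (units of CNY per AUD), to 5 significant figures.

1 AUD ÷ 1.9729 = 0.506868 GBP
0.506868 GBP ÷ 0.11099 = 4.56679 CNY

AUD/CNY = 4.5668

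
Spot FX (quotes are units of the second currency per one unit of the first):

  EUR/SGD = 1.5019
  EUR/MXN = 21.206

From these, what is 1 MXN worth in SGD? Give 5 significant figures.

1 MXN ÷ 21.206 = 0.0471565 EUR
0.0471565 EUR × 1.5019 = 0.0708243 SGD

MXN/SGD = 0.070824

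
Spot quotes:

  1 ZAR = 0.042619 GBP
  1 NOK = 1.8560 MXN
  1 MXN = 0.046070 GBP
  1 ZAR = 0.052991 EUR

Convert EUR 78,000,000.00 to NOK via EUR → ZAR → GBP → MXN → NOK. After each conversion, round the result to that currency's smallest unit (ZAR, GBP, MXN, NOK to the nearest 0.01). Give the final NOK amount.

NOK 733,667,968.84

EUR 78,000,000.00 ÷ 0.052991 = ZAR 1,471,948,066.65
ZAR 1,471,948,066.65 × 0.042619 = GBP 62,732,954.65
GBP 62,732,954.65 ÷ 0.046070 = MXN 1,361,687,750.16
MXN 1,361,687,750.16 ÷ 1.8560 = NOK 733,667,968.84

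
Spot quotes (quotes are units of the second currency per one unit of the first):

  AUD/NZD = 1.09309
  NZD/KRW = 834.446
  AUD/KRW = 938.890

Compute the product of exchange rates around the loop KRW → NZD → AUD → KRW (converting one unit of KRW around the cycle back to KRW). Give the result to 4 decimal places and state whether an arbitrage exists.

Around KRW → NZD → AUD → KRW: 1 ÷ 834.446 ÷ 1.09309 × 938.890 = 1.029344
Product > 1; profitable direction is KRW → NZD → AUD → KRW.

1.0293 (arbitrage exists)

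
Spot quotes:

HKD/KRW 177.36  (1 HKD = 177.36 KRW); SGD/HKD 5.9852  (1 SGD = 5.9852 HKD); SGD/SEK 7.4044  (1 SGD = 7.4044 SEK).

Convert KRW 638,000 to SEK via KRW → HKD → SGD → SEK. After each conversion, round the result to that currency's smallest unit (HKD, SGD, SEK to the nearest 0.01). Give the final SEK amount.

SEK 4,450.19

KRW 638,000 ÷ 177.36 = HKD 3,597.20
HKD 3,597.20 ÷ 5.9852 = SGD 601.02
SGD 601.02 × 7.4044 = SEK 4,450.19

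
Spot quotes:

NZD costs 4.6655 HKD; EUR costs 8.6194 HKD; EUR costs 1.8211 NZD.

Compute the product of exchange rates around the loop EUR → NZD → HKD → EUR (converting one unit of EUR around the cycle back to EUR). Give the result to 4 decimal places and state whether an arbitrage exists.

Around EUR → NZD → HKD → EUR: 1 × 1.8211 × 4.6655 ÷ 8.6194 = 0.985723
Product < 1; profitable direction is EUR → HKD → NZD → EUR.

0.9857 (arbitrage exists)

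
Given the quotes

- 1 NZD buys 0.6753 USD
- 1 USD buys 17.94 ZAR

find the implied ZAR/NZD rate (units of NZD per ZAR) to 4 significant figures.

1 ZAR ÷ 17.94 = 0.0557414 USD
0.0557414 USD ÷ 0.6753 = 0.0825431 NZD

ZAR/NZD = 0.08254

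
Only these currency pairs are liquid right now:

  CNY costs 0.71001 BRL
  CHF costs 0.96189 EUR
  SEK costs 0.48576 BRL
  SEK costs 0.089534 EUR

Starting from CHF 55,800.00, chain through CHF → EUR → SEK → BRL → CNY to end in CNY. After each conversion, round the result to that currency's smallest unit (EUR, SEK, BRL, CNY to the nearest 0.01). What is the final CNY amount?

CHF 55,800.00 × 0.96189 = EUR 53,673.46
EUR 53,673.46 ÷ 0.089534 = SEK 599,475.73
SEK 599,475.73 × 0.48576 = BRL 291,201.33
BRL 291,201.33 ÷ 0.71001 = CNY 410,136.94

CNY 410,136.94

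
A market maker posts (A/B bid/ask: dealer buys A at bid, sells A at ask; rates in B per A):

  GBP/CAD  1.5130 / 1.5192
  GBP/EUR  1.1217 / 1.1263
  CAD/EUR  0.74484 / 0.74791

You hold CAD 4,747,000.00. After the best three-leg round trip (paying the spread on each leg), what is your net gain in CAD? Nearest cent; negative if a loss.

Best loop CAD → EUR → GBP → CAD:
CAD 4,747,000.00 × 0.74484 (sell CAD at bid) = EUR 3,535,755.48
EUR 3,535,755.48 ÷ 1.1263 (buy GBP at ask) = GBP 3,139,266.16
GBP 3,139,266.16 × 1.5130 (sell GBP at bid) = CAD 4,749,709.71

Net profit: CAD 2,709.71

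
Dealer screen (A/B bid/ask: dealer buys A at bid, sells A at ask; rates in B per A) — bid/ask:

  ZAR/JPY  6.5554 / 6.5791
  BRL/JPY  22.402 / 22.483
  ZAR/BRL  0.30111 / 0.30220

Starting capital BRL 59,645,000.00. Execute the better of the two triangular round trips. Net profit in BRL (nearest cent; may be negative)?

Best loop BRL → JPY → ZAR → BRL:
BRL 59,645,000.00 × 22.402 (sell BRL at bid) = JPY 1,336,167,290
JPY 1,336,167,290 ÷ 6.5791 (buy ZAR at ask) = ZAR 203,092,716.33
ZAR 203,092,716.33 × 0.30111 (sell ZAR at bid) = BRL 61,153,247.81

Net profit: BRL 1,508,247.81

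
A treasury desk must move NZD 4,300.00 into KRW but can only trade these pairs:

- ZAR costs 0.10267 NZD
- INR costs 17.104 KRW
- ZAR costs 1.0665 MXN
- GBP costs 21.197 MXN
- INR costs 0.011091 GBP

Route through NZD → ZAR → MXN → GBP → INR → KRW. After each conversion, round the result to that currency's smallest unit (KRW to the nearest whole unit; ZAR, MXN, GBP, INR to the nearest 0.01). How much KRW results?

KRW 3,249,667

NZD 4,300.00 ÷ 0.10267 = ZAR 41,881.76
ZAR 41,881.76 × 1.0665 = MXN 44,666.90
MXN 44,666.90 ÷ 21.197 = GBP 2,107.23
GBP 2,107.23 ÷ 0.011091 = INR 189,994.59
INR 189,994.59 × 17.104 = KRW 3,249,667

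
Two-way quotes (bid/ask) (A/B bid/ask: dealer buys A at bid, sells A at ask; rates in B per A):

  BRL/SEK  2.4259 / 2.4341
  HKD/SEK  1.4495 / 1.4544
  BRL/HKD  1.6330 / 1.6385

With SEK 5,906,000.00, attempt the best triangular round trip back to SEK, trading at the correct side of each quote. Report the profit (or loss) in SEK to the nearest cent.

Net profit: SEK 106,236.08

Best loop SEK → HKD → BRL → SEK:
SEK 5,906,000.00 ÷ 1.4544 (buy HKD at ask) = HKD 4,060,781.08
HKD 4,060,781.08 ÷ 1.6385 (buy BRL at ask) = BRL 2,478,352.81
BRL 2,478,352.81 × 2.4259 (sell BRL at bid) = SEK 6,012,236.08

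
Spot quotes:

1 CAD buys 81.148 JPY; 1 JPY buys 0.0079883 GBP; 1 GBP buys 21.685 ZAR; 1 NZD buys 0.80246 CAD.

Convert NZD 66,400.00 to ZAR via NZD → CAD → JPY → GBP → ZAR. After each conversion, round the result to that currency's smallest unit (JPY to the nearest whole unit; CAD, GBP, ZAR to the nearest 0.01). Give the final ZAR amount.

NZD 66,400.00 × 0.80246 = CAD 53,283.34
CAD 53,283.34 × 81.148 = JPY 4,323,836
JPY 4,323,836 × 0.0079883 = GBP 34,540.10
GBP 34,540.10 × 21.685 = ZAR 749,002.07

ZAR 749,002.07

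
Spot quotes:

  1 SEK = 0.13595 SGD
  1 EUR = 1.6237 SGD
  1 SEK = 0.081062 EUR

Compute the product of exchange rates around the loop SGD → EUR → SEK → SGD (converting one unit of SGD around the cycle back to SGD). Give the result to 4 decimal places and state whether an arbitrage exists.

1.0329 (arbitrage exists)

Around SGD → EUR → SEK → SGD: 1 ÷ 1.6237 ÷ 0.081062 × 0.13595 = 1.032895
Product > 1; profitable direction is SGD → EUR → SEK → SGD.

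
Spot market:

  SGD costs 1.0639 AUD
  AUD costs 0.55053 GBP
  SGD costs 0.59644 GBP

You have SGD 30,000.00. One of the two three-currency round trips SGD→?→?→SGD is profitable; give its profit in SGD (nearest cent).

Profit: SGD 549.65

Profitable loop is SGD → GBP → AUD → SGD:
SGD 30,000.00 × 0.59644 = GBP 17,893.20
GBP 17,893.20 ÷ 0.55053 = AUD 32,501.77
AUD 32,501.77 ÷ 1.0639 = SGD 30,549.65
Profit = SGD 30,549.65 − SGD 30,000.00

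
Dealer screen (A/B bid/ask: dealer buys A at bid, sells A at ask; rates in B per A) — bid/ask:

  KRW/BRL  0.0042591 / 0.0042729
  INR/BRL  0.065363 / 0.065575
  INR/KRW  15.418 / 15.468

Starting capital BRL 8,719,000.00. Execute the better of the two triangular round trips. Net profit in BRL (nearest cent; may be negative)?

Best loop BRL → INR → KRW → BRL:
BRL 8,719,000.00 ÷ 0.065575 (buy INR at ask) = INR 132,962,256.96
INR 132,962,256.96 × 15.418 (sell INR at bid) = KRW 2,050,012,078
KRW 2,050,012,078 × 0.0042591 (sell KRW at bid) = BRL 8,731,206.44

Net profit: BRL 12,206.44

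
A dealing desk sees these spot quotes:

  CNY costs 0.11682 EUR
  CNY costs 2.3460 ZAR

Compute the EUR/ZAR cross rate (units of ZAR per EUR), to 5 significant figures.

EUR/ZAR = 20.082

1 EUR ÷ 0.11682 = 8.56018 CNY
8.56018 CNY × 2.3460 = 20.0822 ZAR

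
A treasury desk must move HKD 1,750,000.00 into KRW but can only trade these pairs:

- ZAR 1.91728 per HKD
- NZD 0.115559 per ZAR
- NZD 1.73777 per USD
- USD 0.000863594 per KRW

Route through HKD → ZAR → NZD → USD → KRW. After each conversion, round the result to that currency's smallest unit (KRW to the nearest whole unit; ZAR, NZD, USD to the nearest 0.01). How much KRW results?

HKD 1,750,000.00 × 1.91728 = ZAR 3,355,240.00
ZAR 3,355,240.00 × 0.115559 = NZD 387,728.18
NZD 387,728.18 ÷ 1.73777 = USD 223,118.24
USD 223,118.24 ÷ 0.000863594 = KRW 258,360,109

KRW 258,360,109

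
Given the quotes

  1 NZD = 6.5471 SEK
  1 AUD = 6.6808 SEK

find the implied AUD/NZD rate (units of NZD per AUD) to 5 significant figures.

AUD/NZD = 1.0204

1 AUD × 6.6808 = 6.6808 SEK
6.6808 SEK ÷ 6.5471 = 1.02042 NZD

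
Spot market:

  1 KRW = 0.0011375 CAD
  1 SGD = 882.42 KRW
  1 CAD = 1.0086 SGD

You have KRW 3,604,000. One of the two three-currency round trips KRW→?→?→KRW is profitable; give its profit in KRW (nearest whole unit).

Profit: KRW 44,636

Profitable loop is KRW → CAD → SGD → KRW:
KRW 3,604,000 × 0.0011375 = CAD 4,099.55
CAD 4,099.55 × 1.0086 = SGD 4,134.81
SGD 4,134.81 × 882.42 = KRW 3,648,636
Profit = KRW 3,648,636 − KRW 3,604,000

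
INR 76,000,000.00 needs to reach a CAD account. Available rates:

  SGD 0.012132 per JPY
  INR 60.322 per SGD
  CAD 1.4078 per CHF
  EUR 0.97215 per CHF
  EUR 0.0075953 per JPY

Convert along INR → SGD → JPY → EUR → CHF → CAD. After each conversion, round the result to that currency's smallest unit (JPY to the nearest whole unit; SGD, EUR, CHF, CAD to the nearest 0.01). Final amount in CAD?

INR 76,000,000.00 ÷ 60.322 = SGD 1,259,905.18
SGD 1,259,905.18 ÷ 0.012132 = JPY 103,849,751
JPY 103,849,751 × 0.0075953 = EUR 788,770.01
EUR 788,770.01 ÷ 0.97215 = CHF 811,366.57
CHF 811,366.57 × 1.4078 = CAD 1,142,241.86

CAD 1,142,241.86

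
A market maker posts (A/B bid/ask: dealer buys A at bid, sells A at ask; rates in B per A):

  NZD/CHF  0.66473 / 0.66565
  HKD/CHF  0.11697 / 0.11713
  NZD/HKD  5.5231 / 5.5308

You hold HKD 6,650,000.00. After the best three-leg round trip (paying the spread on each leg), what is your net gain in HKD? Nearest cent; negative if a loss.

Best loop HKD → NZD → CHF → HKD:
HKD 6,650,000.00 ÷ 5.5308 (buy NZD at ask) = NZD 1,202,357.71
NZD 1,202,357.71 × 0.66473 (sell NZD at bid) = CHF 799,243.24
CHF 799,243.24 ÷ 0.11713 (buy HKD at ask) = HKD 6,823,557.06

Net profit: HKD 173,557.06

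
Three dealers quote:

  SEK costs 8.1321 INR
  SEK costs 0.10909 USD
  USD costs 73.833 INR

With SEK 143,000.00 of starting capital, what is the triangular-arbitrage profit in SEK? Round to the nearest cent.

Profit: SEK 1,378.75

Profitable loop is SEK → INR → USD → SEK:
SEK 143,000.00 × 8.1321 = INR 1,162,890.30
INR 1,162,890.30 ÷ 73.833 = USD 15,750.28
USD 15,750.28 ÷ 0.10909 = SEK 144,378.75
Profit = SEK 144,378.75 − SEK 143,000.00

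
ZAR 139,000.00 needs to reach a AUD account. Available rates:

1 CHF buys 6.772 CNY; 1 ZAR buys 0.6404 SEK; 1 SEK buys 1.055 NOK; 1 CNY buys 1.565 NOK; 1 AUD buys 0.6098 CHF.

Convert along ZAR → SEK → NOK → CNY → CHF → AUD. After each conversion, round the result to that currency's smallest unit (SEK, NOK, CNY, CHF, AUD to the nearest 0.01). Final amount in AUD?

ZAR 139,000.00 × 0.6404 = SEK 89,015.60
SEK 89,015.60 × 1.055 = NOK 93,911.46
NOK 93,911.46 ÷ 1.565 = CNY 60,007.32
CNY 60,007.32 ÷ 6.772 = CHF 8,861.09
CHF 8,861.09 ÷ 0.6098 = AUD 14,531.14

AUD 14,531.14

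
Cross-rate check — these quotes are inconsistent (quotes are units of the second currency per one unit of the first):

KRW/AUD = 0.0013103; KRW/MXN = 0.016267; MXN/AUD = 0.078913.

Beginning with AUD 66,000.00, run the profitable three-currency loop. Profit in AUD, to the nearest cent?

Profit: AUD 1,368.78

Profitable loop is AUD → MXN → KRW → AUD:
AUD 66,000.00 ÷ 0.078913 = MXN 836,364.10
MXN 836,364.10 ÷ 0.016267 = KRW 51,414,772
KRW 51,414,772 × 0.0013103 = AUD 67,368.78
Profit = AUD 67,368.78 − AUD 66,000.00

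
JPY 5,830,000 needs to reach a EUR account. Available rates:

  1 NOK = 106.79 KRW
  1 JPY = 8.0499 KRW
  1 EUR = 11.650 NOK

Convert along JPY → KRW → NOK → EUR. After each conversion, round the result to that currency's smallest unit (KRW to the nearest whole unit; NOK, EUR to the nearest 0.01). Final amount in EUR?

EUR 37,722.68

JPY 5,830,000 × 8.0499 = KRW 46,930,917
KRW 46,930,917 ÷ 106.79 = NOK 439,469.21
NOK 439,469.21 ÷ 11.650 = EUR 37,722.68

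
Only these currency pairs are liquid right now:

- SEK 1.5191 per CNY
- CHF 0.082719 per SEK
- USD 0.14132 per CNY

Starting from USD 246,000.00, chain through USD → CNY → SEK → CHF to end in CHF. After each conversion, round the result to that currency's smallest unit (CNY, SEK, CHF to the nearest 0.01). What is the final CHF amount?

CHF 218,737.44

USD 246,000.00 ÷ 0.14132 = CNY 1,740,730.26
CNY 1,740,730.26 × 1.5191 = SEK 2,644,343.34
SEK 2,644,343.34 × 0.082719 = CHF 218,737.44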